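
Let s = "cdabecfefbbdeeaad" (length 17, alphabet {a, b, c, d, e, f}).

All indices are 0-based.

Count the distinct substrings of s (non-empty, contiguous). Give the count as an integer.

142

sorted suffixes:
  #0 SA[0]=14  'aad'
  #1 SA[1]=2  'abecfefbbdeeaad'
  #2 SA[2]=15  'ad'
  #3 SA[3]=9  'bbdeeaad'
  #4 SA[4]=10  'bdeeaad'
  #5 SA[5]=3  'becfefbbdeeaad'
  #6 SA[6]=0  'cdabecfefbbdeeaad'
  #7 SA[7]=5  'cfefbbdeeaad'
  #8 SA[8]=16  'd'
  #9 SA[9]=1  'dabecfefbbdeeaad'
  #10 SA[10]=11  'deeaad'
  #11 SA[11]=13  'eaad'
  #12 SA[12]=4  'ecfefbbdeeaad'
  #13 SA[13]=12  'eeaad'
  #14 SA[14]=7  'efbbdeeaad'
  #15 SA[15]=8  'fbbdeeaad'
  #16 SA[16]=6  'fefbbdeeaad'

SA = [14, 2, 15, 9, 10, 3, 0, 5, 16, 1, 11, 13, 4, 12, 7, 8, 6]
[i] adj suffixes → lcp
  [1] 14/2 → 1 ('a')
  [2] 2/15 → 1 ('a')
  [3] 15/9 → 0 ('')
  [4] 9/10 → 1 ('b')
  [5] 10/3 → 1 ('b')
  [6] 3/0 → 0 ('')
  [7] 0/5 → 1 ('c')
  [8] 5/16 → 0 ('')
  [9] 16/1 → 1 ('d')
  [10] 1/11 → 1 ('d')
  [11] 11/13 → 0 ('')
  [12] 13/4 → 1 ('e')
  [13] 4/12 → 1 ('e')
  [14] 12/7 → 1 ('e')
  [15] 7/8 → 0 ('')
  [16] 8/6 → 1 ('f')

n(n+1)/2 = 17·18/2 = 153
Σ LCP = 0 + 1 + 1 + 0 + 1 + 1 + 0 + 1 + 0 + 1 + 1 + 0 + 1 + 1 + 1 + 0 + 1 = 11
distinct = 153 − 11 = 142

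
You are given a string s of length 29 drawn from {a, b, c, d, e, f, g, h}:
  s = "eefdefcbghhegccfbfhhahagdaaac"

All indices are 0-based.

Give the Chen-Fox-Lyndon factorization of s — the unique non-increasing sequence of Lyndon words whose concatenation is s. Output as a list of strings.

["eef", "def", "c", "bghhegccf", "bfhh", "ah", "agd", "aaac"]

emit factor 1: 'eef' (i=0, period=3)
emit factor 2: 'def' (i=3, period=3)
emit factor 3: 'c' (i=6, period=1)
emit factor 4: 'bghhegccf' (i=7, period=9)
emit factor 5: 'bfhh' (i=16, period=4)
emit factor 6: 'ah' (i=20, period=2)
emit factor 7: 'agd' (i=22, period=3)
emit factor 8: 'aaac' (i=25, period=4)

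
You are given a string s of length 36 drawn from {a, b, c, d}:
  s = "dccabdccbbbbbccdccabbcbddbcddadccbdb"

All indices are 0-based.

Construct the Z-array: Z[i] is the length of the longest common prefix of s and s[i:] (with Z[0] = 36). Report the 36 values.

Z[0]=36
i=1: i≥r, start 0; Z[1]=0
i=2: i≥r, start 0; Z[2]=0
i=3: i≥r, start 0; Z[3]=0
i=4: i≥r, start 0; Z[4]=0
i=5: i≥r, start 0; Z[5]=3 extend→box=[5,8)
i=6: min(r-i=2, Z[1]=0)=0; Z[6]=0
i=7: min(r-i=1, Z[2]=0)=0; Z[7]=0
i=8: i≥r, start 0; Z[8]=0
i=9: i≥r, start 0; Z[9]=0
i=10: i≥r, start 0; Z[10]=0
i=11: i≥r, start 0; Z[11]=0
i=12: i≥r, start 0; Z[12]=0
i=13: i≥r, start 0; Z[13]=0
i=14: i≥r, start 0; Z[14]=0
i=15: i≥r, start 0; Z[15]=5 extend→box=[15,20)
i=16: min(r-i=4, Z[1]=0)=0; Z[16]=0
i=17: min(r-i=3, Z[2]=0)=0; Z[17]=0
i=18: min(r-i=2, Z[3]=0)=0; Z[18]=0
i=19: min(r-i=1, Z[4]=0)=0; Z[19]=0
i=20: i≥r, start 0; Z[20]=0
i=21: i≥r, start 0; Z[21]=0
i=22: i≥r, start 0; Z[22]=0
i=23: i≥r, start 0; Z[23]=1 extend→box=[23,24)
i=24: i≥r, start 0; Z[24]=1 extend→box=[24,25)
i=25: i≥r, start 0; Z[25]=0
i=26: i≥r, start 0; Z[26]=0
i=27: i≥r, start 0; Z[27]=1 extend→box=[27,28)
i=28: i≥r, start 0; Z[28]=1 extend→box=[28,29)
i=29: i≥r, start 0; Z[29]=0
i=30: i≥r, start 0; Z[30]=3 extend→box=[30,33)
i=31: min(r-i=2, Z[1]=0)=0; Z[31]=0
i=32: min(r-i=1, Z[2]=0)=0; Z[32]=0
i=33: i≥r, start 0; Z[33]=0
i=34: i≥r, start 0; Z[34]=1 extend→box=[34,35)
i=35: i≥r, start 0; Z[35]=0

[36, 0, 0, 0, 0, 3, 0, 0, 0, 0, 0, 0, 0, 0, 0, 5, 0, 0, 0, 0, 0, 0, 0, 1, 1, 0, 0, 1, 1, 0, 3, 0, 0, 0, 1, 0]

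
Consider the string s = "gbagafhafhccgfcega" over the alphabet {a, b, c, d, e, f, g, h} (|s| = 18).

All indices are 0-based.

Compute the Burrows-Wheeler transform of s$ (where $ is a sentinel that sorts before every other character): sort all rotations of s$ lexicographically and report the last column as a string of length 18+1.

agghbghfccgaaea$cff

rank  rotation             last
    0  $gbagafhafhccgfcega  a
    1  a$gbagafhafhccgfceg  g
    2  afhafhccgfcega$gbag  g
    3  afhccgfcega$gbagafh  h
    4  agafhafhccgfcega$gb  b
    5  bagafhafhccgfcega$g  g
    6  ccgfcega$gbagafhafh  h
    7  cega$gbagafhafhccgf  f
    8  cgfcega$gbagafhafhc  c
    9  ega$gbagafhafhccgfc  c
   10  fcega$gbagafhafhccg  g
   11  fhafhccgfcega$gbaga  a
   12  fhccgfcega$gbagafha  a
   13  ga$gbagafhafhccgfce  e
   14  gafhafhccgfcega$gba  a
   15  gbagafhafhccgfcega$  $
   16  gfcega$gbagafhafhcc  c
   17  hafhccgfcega$gbagaf  f
   18  hccgfcega$gbagafhaf  f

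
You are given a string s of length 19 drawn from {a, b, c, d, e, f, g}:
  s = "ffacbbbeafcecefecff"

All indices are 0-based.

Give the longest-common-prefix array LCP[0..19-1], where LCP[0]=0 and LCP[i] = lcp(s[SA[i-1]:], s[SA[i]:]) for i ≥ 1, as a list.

rank | idx | suffix
   0 |   2 | acbbbeafcecefecff
   1 |   8 | afcecefecff
   2 |   4 | bbbeafcecefecff
   3 |   5 | bbeafcecefecff
   4 |   6 | beafcecefecff
   5 |   3 | cbbbeafcecefecff
   6 |  10 | cecefecff
   7 |  12 | cefecff
   8 |  16 | cff
   9 |   7 | eafcecefecff
  10 |  11 | ecefecff
  11 |  15 | ecff
  12 |  13 | efecff
  13 |  18 | f
  14 |   1 | facbbbeafcecefecff
  15 |   9 | fcecefecff
  16 |  14 | fecff
  17 |  17 | ff
  18 |   0 | ffacbbbeafcecefecff

SA = [2, 8, 4, 5, 6, 3, 10, 12, 16, 7, 11, 15, 13, 18, 1, 9, 14, 17, 0]
rank  pair      lcp
   1  s[2:],s[8:]  1  'a'
   2  s[8:],s[4:]  0  ''
   3  s[4:],s[5:]  2  'bb'
   4  s[5:],s[6:]  1  'b'
   5  s[6:],s[3:]  0  ''
   6  s[3:],s[10:]  1  'c'
   7  s[10:],s[12:]  2  'ce'
   8  s[12:],s[16:]  1  'c'
   9  s[16:],s[7:]  0  ''
  10  s[7:],s[11:]  1  'e'
  11  s[11:],s[15:]  2  'ec'
  12  s[15:],s[13:]  1  'e'
  13  s[13:],s[18:]  0  ''
  14  s[18:],s[1:]  1  'f'
  15  s[1:],s[9:]  1  'f'
  16  s[9:],s[14:]  1  'f'
  17  s[14:],s[17:]  1  'f'
  18  s[17:],s[0:]  2  'ff'

[0, 1, 0, 2, 1, 0, 1, 2, 1, 0, 1, 2, 1, 0, 1, 1, 1, 1, 2]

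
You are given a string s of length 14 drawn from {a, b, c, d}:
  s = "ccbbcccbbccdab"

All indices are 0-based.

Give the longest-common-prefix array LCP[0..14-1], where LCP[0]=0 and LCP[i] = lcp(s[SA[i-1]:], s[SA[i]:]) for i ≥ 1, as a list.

rank | idx | suffix
   0 |  12 | ab
   1 |  13 | b
   2 |   2 | bbcccbbccdab
   3 |   7 | bbccdab
   4 |   3 | bcccbbccdab
   5 |   8 | bccdab
   6 |   1 | cbbcccbbccdab
   7 |   6 | cbbccdab
   8 |   0 | ccbbcccbbccdab
   9 |   5 | ccbbccdab
  10 |   4 | cccbbccdab
  11 |   9 | ccdab
  12 |  10 | cdab
  13 |  11 | dab

SA = [12, 13, 2, 7, 3, 8, 1, 6, 0, 5, 4, 9, 10, 11]
rank  pair      lcp
   1  s[12:],s[13:]  0  ''
   2  s[13:],s[2:]  1  'b'
   3  s[2:],s[7:]  4  'bbcc'
   4  s[7:],s[3:]  1  'b'
   5  s[3:],s[8:]  3  'bcc'
   6  s[8:],s[1:]  0  ''
   7  s[1:],s[6:]  5  'cbbcc'
   8  s[6:],s[0:]  1  'c'
   9  s[0:],s[5:]  6  'ccbbcc'
  10  s[5:],s[4:]  2  'cc'
  11  s[4:],s[9:]  2  'cc'
  12  s[9:],s[10:]  1  'c'
  13  s[10:],s[11:]  0  ''

[0, 0, 1, 4, 1, 3, 0, 5, 1, 6, 2, 2, 1, 0]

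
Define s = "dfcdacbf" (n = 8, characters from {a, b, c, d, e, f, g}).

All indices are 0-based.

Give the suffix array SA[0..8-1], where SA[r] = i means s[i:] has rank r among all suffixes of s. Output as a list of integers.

rank | idx | suffix
   0 |   4 | acbf
   1 |   6 | bf
   2 |   5 | cbf
   3 |   2 | cdacbf
   4 |   3 | dacbf
   5 |   0 | dfcdacbf
   6 |   7 | f
   7 |   1 | fcdacbf

[4, 6, 5, 2, 3, 0, 7, 1]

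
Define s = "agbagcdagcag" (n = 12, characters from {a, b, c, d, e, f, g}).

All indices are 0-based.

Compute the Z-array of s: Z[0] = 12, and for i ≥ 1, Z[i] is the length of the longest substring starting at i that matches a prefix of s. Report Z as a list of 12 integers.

Z[0]=12
i=1: fresh scan; Z[1]=0
i=2: fresh scan; Z[2]=0
i=3: fresh scan; Z[3]=2 extend→box=[3,5)
i=4: min(r-i=1, Z[1]=0)=0; Z[4]=0
i=5: fresh scan; Z[5]=0
i=6: fresh scan; Z[6]=0
i=7: fresh scan; Z[7]=2 extend→box=[7,9)
i=8: min(r-i=1, Z[1]=0)=0; Z[8]=0
i=9: fresh scan; Z[9]=0
i=10: fresh scan; Z[10]=2 extend→box=[10,12)
i=11: min(r-i=1, Z[1]=0)=0; Z[11]=0

[12, 0, 0, 2, 0, 0, 0, 2, 0, 0, 2, 0]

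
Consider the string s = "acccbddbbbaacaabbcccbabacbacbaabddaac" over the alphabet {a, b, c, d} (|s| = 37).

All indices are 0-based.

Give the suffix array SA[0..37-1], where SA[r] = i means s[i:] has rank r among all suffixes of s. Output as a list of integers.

rank | idx | suffix
   0 |  13 | aabbcccbabacbacbaabddaac
   1 |  29 | aabddaac
   2 |  34 | aac
   3 |  10 | aacaabbcccbabacbacbaabddaac
   4 |  21 | abacbacbaabddaac
   5 |  14 | abbcccbabacbacbaabddaac
   6 |  30 | abddaac
   7 |  35 | ac
   8 |  11 | acaabbcccbabacbacbaabddaac
   9 |  26 | acbaabddaac
  10 |  23 | acbacbaabddaac
  11 |   0 | acccbddbbbaacaabbcccbabacbacbaabddaac
  12 |  28 | baabddaac
  13 |   9 | baacaabbcccbabacbacbaabddaac
  14 |  20 | babacbacbaabddaac
  15 |  25 | bacbaabddaac
  16 |  22 | bacbacbaabddaac
  17 |   8 | bbaacaabbcccbabacbacbaabddaac
  18 |   7 | bbbaacaabbcccbabacbacbaabddaac
  19 |  15 | bbcccbabacbacbaabddaac
  20 |  16 | bcccbabacbacbaabddaac
  21 |  31 | bddaac
  22 |   4 | bddbbbaacaabbcccbabacbacbaabddaac
  23 |  36 | c
  24 |  12 | caabbcccbabacbacbaabddaac
  25 |  27 | cbaabddaac
  26 |  19 | cbabacbacbaabddaac
  27 |  24 | cbacbaabddaac
  28 |   3 | cbddbbbaacaabbcccbabacbacbaabddaac
  29 |  18 | ccbabacbacbaabddaac
  30 |   2 | ccbddbbbaacaabbcccbabacbacbaabddaac
  31 |  17 | cccbabacbacbaabddaac
  32 |   1 | cccbddbbbaacaabbcccbabacbacbaabddaac
  33 |  33 | daac
  34 |   6 | dbbbaacaabbcccbabacbacbaabddaac
  35 |  32 | ddaac
  36 |   5 | ddbbbaacaabbcccbabacbacbaabddaac

[13, 29, 34, 10, 21, 14, 30, 35, 11, 26, 23, 0, 28, 9, 20, 25, 22, 8, 7, 15, 16, 31, 4, 36, 12, 27, 19, 24, 3, 18, 2, 17, 1, 33, 6, 32, 5]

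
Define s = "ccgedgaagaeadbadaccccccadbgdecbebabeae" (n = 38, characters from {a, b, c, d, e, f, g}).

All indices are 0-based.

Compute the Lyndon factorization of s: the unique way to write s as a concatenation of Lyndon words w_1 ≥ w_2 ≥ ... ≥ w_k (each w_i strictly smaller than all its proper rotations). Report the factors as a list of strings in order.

emit factor 1: 'ccgedg' (i=0, period=6)
emit factor 2: 'aagaeadbadaccccccadbgdecbebabeae' (i=6, period=32)

["ccgedg", "aagaeadbadaccccccadbgdecbebabeae"]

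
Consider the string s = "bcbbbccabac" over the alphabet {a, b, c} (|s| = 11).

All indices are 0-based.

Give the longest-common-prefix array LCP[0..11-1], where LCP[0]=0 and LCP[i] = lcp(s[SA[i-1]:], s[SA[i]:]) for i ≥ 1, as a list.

[0, 1, 0, 1, 2, 1, 2, 0, 1, 1, 1]

rank→(start, suffix):
  0 → (7, 'abac')
  1 → (9, 'ac')
  2 → (8, 'bac')
  3 → (2, 'bbbccabac')
  4 → (3, 'bbccabac')
  5 → (0, 'bcbbbccabac')
  6 → (4, 'bccabac')
  7 → (10, 'c')
  8 → (6, 'cabac')
  9 → (1, 'cbbbccabac')
  10 → (5, 'ccabac')

SA = [7, 9, 8, 2, 3, 0, 4, 10, 6, 1, 5]
rank  pair      lcp
   1  s[7:],s[9:]  1  'a'
   2  s[9:],s[8:]  0  ''
   3  s[8:],s[2:]  1  'b'
   4  s[2:],s[3:]  2  'bb'
   5  s[3:],s[0:]  1  'b'
   6  s[0:],s[4:]  2  'bc'
   7  s[4:],s[10:]  0  ''
   8  s[10:],s[6:]  1  'c'
   9  s[6:],s[1:]  1  'c'
  10  s[1:],s[5:]  1  'c'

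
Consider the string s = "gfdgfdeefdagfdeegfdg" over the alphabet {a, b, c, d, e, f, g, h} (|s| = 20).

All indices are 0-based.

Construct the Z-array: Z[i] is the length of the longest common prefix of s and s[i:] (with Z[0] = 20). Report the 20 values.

Z[0]=20
i=1: outside box; Z[1]=0
i=2: outside box; Z[2]=0
i=3: outside box; Z[3]=3 extend→box=[3,6)
i=4: min(r-i=2, Z[1]=0)=0; Z[4]=0
i=5: min(r-i=1, Z[2]=0)=0; Z[5]=0
i=6: outside box; Z[6]=0
i=7: outside box; Z[7]=0
i=8: outside box; Z[8]=0
i=9: outside box; Z[9]=0
i=10: outside box; Z[10]=0
i=11: outside box; Z[11]=3 extend→box=[11,14)
i=12: min(r-i=2, Z[1]=0)=0; Z[12]=0
i=13: min(r-i=1, Z[2]=0)=0; Z[13]=0
i=14: outside box; Z[14]=0
i=15: outside box; Z[15]=0
i=16: outside box; Z[16]=4 extend→box=[16,20)
i=17: min(r-i=3, Z[1]=0)=0; Z[17]=0
i=18: min(r-i=2, Z[2]=0)=0; Z[18]=0
i=19: min(r-i=1, Z[3]=3)=1; Z[19]=1

[20, 0, 0, 3, 0, 0, 0, 0, 0, 0, 0, 3, 0, 0, 0, 0, 4, 0, 0, 1]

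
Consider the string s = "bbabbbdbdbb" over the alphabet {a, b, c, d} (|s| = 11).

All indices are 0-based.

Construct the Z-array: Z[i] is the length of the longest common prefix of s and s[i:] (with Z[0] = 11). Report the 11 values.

[11, 1, 0, 2, 2, 1, 0, 1, 0, 2, 1]

Z[0]=11
i=1: fresh scan; Z[1]=1 grow→box=[1,2)
i=2: fresh scan; Z[2]=0
i=3: fresh scan; Z[3]=2 grow→box=[3,5)
i=4: min(r-i=1, Z[1]=1)=1; Z[4]=2 grow→box=[4,6)
i=5: min(r-i=1, Z[1]=1)=1; Z[5]=1
i=6: fresh scan; Z[6]=0
i=7: fresh scan; Z[7]=1 grow→box=[7,8)
i=8: fresh scan; Z[8]=0
i=9: fresh scan; Z[9]=2 grow→box=[9,11)
i=10: min(r-i=1, Z[1]=1)=1; Z[10]=1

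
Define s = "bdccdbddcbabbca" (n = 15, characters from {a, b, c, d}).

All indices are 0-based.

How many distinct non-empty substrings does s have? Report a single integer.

107

rank | idx | suffix
   0 |  14 | a
   1 |  10 | abbca
   2 |   9 | babbca
   3 |  11 | bbca
   4 |  12 | bca
   5 |   0 | bdccdbddcbabbca
   6 |   5 | bddcbabbca
   7 |  13 | ca
   8 |   8 | cbabbca
   9 |   2 | ccdbddcbabbca
  10 |   3 | cdbddcbabbca
  11 |   4 | dbddcbabbca
  12 |   7 | dcbabbca
  13 |   1 | dccdbddcbabbca
  14 |   6 | ddcbabbca

SA = [14, 10, 9, 11, 12, 0, 5, 13, 8, 2, 3, 4, 7, 1, 6]
rank  pair      lcp
   1  s[14:],s[10:]  1  'a'
   2  s[10:],s[9:]  0  ''
   3  s[9:],s[11:]  1  'b'
   4  s[11:],s[12:]  1  'b'
   5  s[12:],s[0:]  1  'b'
   6  s[0:],s[5:]  2  'bd'
   7  s[5:],s[13:]  0  ''
   8  s[13:],s[8:]  1  'c'
   9  s[8:],s[2:]  1  'c'
  10  s[2:],s[3:]  1  'c'
  11  s[3:],s[4:]  0  ''
  12  s[4:],s[7:]  1  'd'
  13  s[7:],s[1:]  2  'dc'
  14  s[1:],s[6:]  1  'd'

n(n+1)/2 = 15·16/2 = 120
Σ LCP = 0 + 1 + 0 + 1 + 1 + 1 + 2 + 0 + 1 + 1 + 1 + 0 + 1 + 2 + 1 = 13
distinct = 120 − 13 = 107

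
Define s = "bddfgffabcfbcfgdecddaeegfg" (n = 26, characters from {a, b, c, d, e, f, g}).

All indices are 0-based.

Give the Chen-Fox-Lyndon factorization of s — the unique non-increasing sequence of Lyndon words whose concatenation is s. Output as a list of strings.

["bddfgff", "abcfbcfgdecddaeegfg"]

emit factor 1: 'bddfgff' (i=0, period=7)
emit factor 2: 'abcfbcfgdecddaeegfg' (i=7, period=19)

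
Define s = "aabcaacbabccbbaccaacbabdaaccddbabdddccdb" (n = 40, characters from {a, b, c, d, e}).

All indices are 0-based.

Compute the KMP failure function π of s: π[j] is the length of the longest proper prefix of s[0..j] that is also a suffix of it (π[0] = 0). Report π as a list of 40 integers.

[0, 1, 0, 0, 1, 2, 0, 0, 1, 0, 0, 0, 0, 0, 1, 0, 0, 1, 2, 0, 0, 1, 0, 0, 1, 2, 0, 0, 0, 0, 0, 1, 0, 0, 0, 0, 0, 0, 0, 0]

π[0] = 0
j=1 s[j]='a': π[1]=1 (border 'a')
j=2 s[j]='b': k: 1→0; π[2]=0 (border '')
j=3 s[j]='c': π[3]=0 (border '')
j=4 s[j]='a': π[4]=1 (border 'a')
j=5 s[j]='a': π[5]=2 (border 'aa')
j=6 s[j]='c': k: 2→1→0; π[6]=0 (border '')
j=7 s[j]='b': π[7]=0 (border '')
j=8 s[j]='a': π[8]=1 (border 'a')
j=9 s[j]='b': k: 1→0; π[9]=0 (border '')
j=10 s[j]='c': π[10]=0 (border '')
j=11 s[j]='c': π[11]=0 (border '')
j=12 s[j]='b': π[12]=0 (border '')
j=13 s[j]='b': π[13]=0 (border '')
j=14 s[j]='a': π[14]=1 (border 'a')
j=15 s[j]='c': k: 1→0; π[15]=0 (border '')
j=16 s[j]='c': π[16]=0 (border '')
j=17 s[j]='a': π[17]=1 (border 'a')
j=18 s[j]='a': π[18]=2 (border 'aa')
j=19 s[j]='c': k: 2→1→0; π[19]=0 (border '')
j=20 s[j]='b': π[20]=0 (border '')
j=21 s[j]='a': π[21]=1 (border 'a')
j=22 s[j]='b': k: 1→0; π[22]=0 (border '')
j=23 s[j]='d': π[23]=0 (border '')
j=24 s[j]='a': π[24]=1 (border 'a')
j=25 s[j]='a': π[25]=2 (border 'aa')
j=26 s[j]='c': k: 2→1→0; π[26]=0 (border '')
j=27 s[j]='c': π[27]=0 (border '')
j=28 s[j]='d': π[28]=0 (border '')
j=29 s[j]='d': π[29]=0 (border '')
j=30 s[j]='b': π[30]=0 (border '')
j=31 s[j]='a': π[31]=1 (border 'a')
j=32 s[j]='b': k: 1→0; π[32]=0 (border '')
j=33 s[j]='d': π[33]=0 (border '')
j=34 s[j]='d': π[34]=0 (border '')
j=35 s[j]='d': π[35]=0 (border '')
j=36 s[j]='c': π[36]=0 (border '')
j=37 s[j]='c': π[37]=0 (border '')
j=38 s[j]='d': π[38]=0 (border '')
j=39 s[j]='b': π[39]=0 (border '')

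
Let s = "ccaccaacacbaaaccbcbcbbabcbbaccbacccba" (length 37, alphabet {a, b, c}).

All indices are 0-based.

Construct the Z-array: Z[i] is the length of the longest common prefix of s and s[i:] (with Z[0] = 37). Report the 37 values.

Z[0]=37
i=1: outside box; Z[1]=1 extend→box=[1,2)
i=2: outside box; Z[2]=0
i=3: outside box; Z[3]=3 extend→box=[3,6)
i=4: min(r-i=2, Z[1]=1)=1; Z[4]=1
i=5: min(r-i=1, Z[2]=0)=0; Z[5]=0
i=6: outside box; Z[6]=0
i=7: outside box; Z[7]=1 extend→box=[7,8)
i=8: outside box; Z[8]=0
i=9: outside box; Z[9]=1 extend→box=[9,10)
i=10: outside box; Z[10]=0
i=11: outside box; Z[11]=0
i=12: outside box; Z[12]=0
i=13: outside box; Z[13]=0
i=14: outside box; Z[14]=2 extend→box=[14,16)
i=15: min(r-i=1, Z[1]=1)=1; Z[15]=1
i=16: outside box; Z[16]=0
i=17: outside box; Z[17]=1 extend→box=[17,18)
i=18: outside box; Z[18]=0
i=19: outside box; Z[19]=1 extend→box=[19,20)
i=20: outside box; Z[20]=0
i=21: outside box; Z[21]=0
i=22: outside box; Z[22]=0
i=23: outside box; Z[23]=0
i=24: outside box; Z[24]=1 extend→box=[24,25)
i=25: outside box; Z[25]=0
i=26: outside box; Z[26]=0
i=27: outside box; Z[27]=0
i=28: outside box; Z[28]=2 extend→box=[28,30)
i=29: min(r-i=1, Z[1]=1)=1; Z[29]=1
i=30: outside box; Z[30]=0
i=31: outside box; Z[31]=0
i=32: outside box; Z[32]=2 extend→box=[32,34)
i=33: min(r-i=1, Z[1]=1)=1; Z[33]=2 extend→box=[33,35)
i=34: min(r-i=1, Z[1]=1)=1; Z[34]=1
i=35: outside box; Z[35]=0
i=36: outside box; Z[36]=0

[37, 1, 0, 3, 1, 0, 0, 1, 0, 1, 0, 0, 0, 0, 2, 1, 0, 1, 0, 1, 0, 0, 0, 0, 1, 0, 0, 0, 2, 1, 0, 0, 2, 2, 1, 0, 0]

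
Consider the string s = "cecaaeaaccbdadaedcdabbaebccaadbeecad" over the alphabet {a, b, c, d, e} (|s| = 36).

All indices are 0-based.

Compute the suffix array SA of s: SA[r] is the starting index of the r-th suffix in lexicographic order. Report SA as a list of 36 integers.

rank→(start, suffix):
  0 → (6, 'aaccbdadaedcdabbaebccaadbeecad')
  1 → (27, 'aadbeecad')
  2 → (3, 'aaeaaccbdadaedcdabbaebccaadbeecad')
  3 → (19, 'abbaebccaadbeecad')
  4 → (7, 'accbdadaedcdabbaebccaadbeecad')
  5 → (34, 'ad')
  6 → (12, 'adaedcdabbaebccaadbeecad')
  7 → (28, 'adbeecad')
  8 → (4, 'aeaaccbdadaedcdabbaebccaadbeecad')
  9 → (22, 'aebccaadbeecad')
  10 → (14, 'aedcdabbaebccaadbeecad')
  11 → (21, 'baebccaadbeecad')
  12 → (20, 'bbaebccaadbeecad')
  13 → (24, 'bccaadbeecad')
  14 → (10, 'bdadaedcdabbaebccaadbeecad')
  15 → (30, 'beecad')
  16 → (26, 'caadbeecad')
  17 → (2, 'caaeaaccbdadaedcdabbaebccaadbeecad')
  18 → (33, 'cad')
  19 → (9, 'cbdadaedcdabbaebccaadbeecad')
  20 → (25, 'ccaadbeecad')
  21 → (8, 'ccbdadaedcdabbaebccaadbeecad')
  22 → (17, 'cdabbaebccaadbeecad')
  23 → (0, 'cecaaeaaccbdadaedcdabbaebccaadbeecad')
  24 → (35, 'd')
  25 → (18, 'dabbaebccaadbeecad')
  26 → (11, 'dadaedcdabbaebccaadbeecad')
  27 → (13, 'daedcdabbaebccaadbeecad')
  28 → (29, 'dbeecad')
  29 → (16, 'dcdabbaebccaadbeecad')
  30 → (5, 'eaaccbdadaedcdabbaebccaadbeecad')
  31 → (23, 'ebccaadbeecad')
  32 → (1, 'ecaaeaaccbdadaedcdabbaebccaadbeecad')
  33 → (32, 'ecad')
  34 → (15, 'edcdabbaebccaadbeecad')
  35 → (31, 'eecad')

[6, 27, 3, 19, 7, 34, 12, 28, 4, 22, 14, 21, 20, 24, 10, 30, 26, 2, 33, 9, 25, 8, 17, 0, 35, 18, 11, 13, 29, 16, 5, 23, 1, 32, 15, 31]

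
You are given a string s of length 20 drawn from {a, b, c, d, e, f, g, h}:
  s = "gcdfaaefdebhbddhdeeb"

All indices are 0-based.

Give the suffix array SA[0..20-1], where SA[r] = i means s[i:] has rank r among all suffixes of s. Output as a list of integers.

[4, 5, 19, 12, 10, 1, 13, 8, 16, 2, 14, 18, 9, 17, 6, 3, 7, 0, 11, 15]

rank→(start, suffix):
  0 → (4, 'aaefdebhbddhdeeb')
  1 → (5, 'aefdebhbddhdeeb')
  2 → (19, 'b')
  3 → (12, 'bddhdeeb')
  4 → (10, 'bhbddhdeeb')
  5 → (1, 'cdfaaefdebhbddhdeeb')
  6 → (13, 'ddhdeeb')
  7 → (8, 'debhbddhdeeb')
  8 → (16, 'deeb')
  9 → (2, 'dfaaefdebhbddhdeeb')
  10 → (14, 'dhdeeb')
  11 → (18, 'eb')
  12 → (9, 'ebhbddhdeeb')
  13 → (17, 'eeb')
  14 → (6, 'efdebhbddhdeeb')
  15 → (3, 'faaefdebhbddhdeeb')
  16 → (7, 'fdebhbddhdeeb')
  17 → (0, 'gcdfaaefdebhbddhdeeb')
  18 → (11, 'hbddhdeeb')
  19 → (15, 'hdeeb')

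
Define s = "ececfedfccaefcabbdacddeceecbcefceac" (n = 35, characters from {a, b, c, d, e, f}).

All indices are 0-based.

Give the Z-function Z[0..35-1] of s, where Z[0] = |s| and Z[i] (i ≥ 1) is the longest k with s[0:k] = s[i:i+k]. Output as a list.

[35, 0, 2, 0, 0, 1, 0, 0, 0, 0, 0, 1, 0, 0, 0, 0, 0, 0, 0, 0, 0, 0, 3, 0, 1, 2, 0, 0, 0, 1, 0, 0, 1, 0, 0]

Z[0]=35
i=1: fresh scan; Z[1]=0
i=2: fresh scan; Z[2]=2 extend→box=[2,4)
i=3: min(r-i=1, Z[1]=0)=0; Z[3]=0
i=4: fresh scan; Z[4]=0
i=5: fresh scan; Z[5]=1 extend→box=[5,6)
i=6: fresh scan; Z[6]=0
i=7: fresh scan; Z[7]=0
i=8: fresh scan; Z[8]=0
i=9: fresh scan; Z[9]=0
i=10: fresh scan; Z[10]=0
i=11: fresh scan; Z[11]=1 extend→box=[11,12)
i=12: fresh scan; Z[12]=0
i=13: fresh scan; Z[13]=0
i=14: fresh scan; Z[14]=0
i=15: fresh scan; Z[15]=0
i=16: fresh scan; Z[16]=0
i=17: fresh scan; Z[17]=0
i=18: fresh scan; Z[18]=0
i=19: fresh scan; Z[19]=0
i=20: fresh scan; Z[20]=0
i=21: fresh scan; Z[21]=0
i=22: fresh scan; Z[22]=3 extend→box=[22,25)
i=23: min(r-i=2, Z[1]=0)=0; Z[23]=0
i=24: min(r-i=1, Z[2]=2)=1; Z[24]=1
i=25: fresh scan; Z[25]=2 extend→box=[25,27)
i=26: min(r-i=1, Z[1]=0)=0; Z[26]=0
i=27: fresh scan; Z[27]=0
i=28: fresh scan; Z[28]=0
i=29: fresh scan; Z[29]=1 extend→box=[29,30)
i=30: fresh scan; Z[30]=0
i=31: fresh scan; Z[31]=0
i=32: fresh scan; Z[32]=1 extend→box=[32,33)
i=33: fresh scan; Z[33]=0
i=34: fresh scan; Z[34]=0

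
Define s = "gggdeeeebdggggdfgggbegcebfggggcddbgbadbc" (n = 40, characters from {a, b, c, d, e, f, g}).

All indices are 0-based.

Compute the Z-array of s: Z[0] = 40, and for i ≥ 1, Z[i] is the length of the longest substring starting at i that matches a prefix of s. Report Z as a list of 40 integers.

[40, 2, 1, 0, 0, 0, 0, 0, 0, 0, 3, 4, 2, 1, 0, 0, 3, 2, 1, 0, 0, 1, 0, 0, 0, 0, 3, 3, 2, 1, 0, 0, 0, 0, 1, 0, 0, 0, 0, 0]

Z[0]=40
i=1: outside box; Z[1]=2 extend→box=[1,3)
i=2: min(r-i=1, Z[1]=2)=1; Z[2]=1
i=3: outside box; Z[3]=0
i=4: outside box; Z[4]=0
i=5: outside box; Z[5]=0
i=6: outside box; Z[6]=0
i=7: outside box; Z[7]=0
i=8: outside box; Z[8]=0
i=9: outside box; Z[9]=0
i=10: outside box; Z[10]=3 extend→box=[10,13)
i=11: min(r-i=2, Z[1]=2)=2; Z[11]=4 extend→box=[11,15)
i=12: min(r-i=3, Z[1]=2)=2; Z[12]=2
i=13: min(r-i=2, Z[2]=1)=1; Z[13]=1
i=14: min(r-i=1, Z[3]=0)=0; Z[14]=0
i=15: outside box; Z[15]=0
i=16: outside box; Z[16]=3 extend→box=[16,19)
i=17: min(r-i=2, Z[1]=2)=2; Z[17]=2
i=18: min(r-i=1, Z[2]=1)=1; Z[18]=1
i=19: outside box; Z[19]=0
i=20: outside box; Z[20]=0
i=21: outside box; Z[21]=1 extend→box=[21,22)
i=22: outside box; Z[22]=0
i=23: outside box; Z[23]=0
i=24: outside box; Z[24]=0
i=25: outside box; Z[25]=0
i=26: outside box; Z[26]=3 extend→box=[26,29)
i=27: min(r-i=2, Z[1]=2)=2; Z[27]=3 extend→box=[27,30)
i=28: min(r-i=2, Z[1]=2)=2; Z[28]=2
i=29: min(r-i=1, Z[2]=1)=1; Z[29]=1
i=30: outside box; Z[30]=0
i=31: outside box; Z[31]=0
i=32: outside box; Z[32]=0
i=33: outside box; Z[33]=0
i=34: outside box; Z[34]=1 extend→box=[34,35)
i=35: outside box; Z[35]=0
i=36: outside box; Z[36]=0
i=37: outside box; Z[37]=0
i=38: outside box; Z[38]=0
i=39: outside box; Z[39]=0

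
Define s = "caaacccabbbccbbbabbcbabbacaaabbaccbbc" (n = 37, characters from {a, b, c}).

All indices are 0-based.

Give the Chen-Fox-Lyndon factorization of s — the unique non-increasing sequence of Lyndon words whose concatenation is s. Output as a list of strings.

["c", "aaacccabbbccbbbabbcbabbac", "aaabbaccbbc"]

emit factor 1: 'c' (i=0, period=1)
emit factor 2: 'aaacccabbbccbbbabbcbabbac' (i=1, period=25)
emit factor 3: 'aaabbaccbbc' (i=26, period=11)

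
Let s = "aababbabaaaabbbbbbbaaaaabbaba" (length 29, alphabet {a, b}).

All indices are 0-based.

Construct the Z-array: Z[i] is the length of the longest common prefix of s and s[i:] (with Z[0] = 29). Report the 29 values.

[29, 1, 0, 1, 0, 0, 1, 0, 2, 2, 3, 1, 0, 0, 0, 0, 0, 0, 0, 2, 2, 2, 3, 1, 0, 0, 1, 0, 1]

Z[0]=29
i=1: i≥r, start 0; Z[1]=1 grow→box=[1,2)
i=2: i≥r, start 0; Z[2]=0
i=3: i≥r, start 0; Z[3]=1 grow→box=[3,4)
i=4: i≥r, start 0; Z[4]=0
i=5: i≥r, start 0; Z[5]=0
i=6: i≥r, start 0; Z[6]=1 grow→box=[6,7)
i=7: i≥r, start 0; Z[7]=0
i=8: i≥r, start 0; Z[8]=2 grow→box=[8,10)
i=9: min(r-i=1, Z[1]=1)=1; Z[9]=2 grow→box=[9,11)
i=10: min(r-i=1, Z[1]=1)=1; Z[10]=3 grow→box=[10,13)
i=11: min(r-i=2, Z[1]=1)=1; Z[11]=1
i=12: min(r-i=1, Z[2]=0)=0; Z[12]=0
i=13: i≥r, start 0; Z[13]=0
i=14: i≥r, start 0; Z[14]=0
i=15: i≥r, start 0; Z[15]=0
i=16: i≥r, start 0; Z[16]=0
i=17: i≥r, start 0; Z[17]=0
i=18: i≥r, start 0; Z[18]=0
i=19: i≥r, start 0; Z[19]=2 grow→box=[19,21)
i=20: min(r-i=1, Z[1]=1)=1; Z[20]=2 grow→box=[20,22)
i=21: min(r-i=1, Z[1]=1)=1; Z[21]=2 grow→box=[21,23)
i=22: min(r-i=1, Z[1]=1)=1; Z[22]=3 grow→box=[22,25)
i=23: min(r-i=2, Z[1]=1)=1; Z[23]=1
i=24: min(r-i=1, Z[2]=0)=0; Z[24]=0
i=25: i≥r, start 0; Z[25]=0
i=26: i≥r, start 0; Z[26]=1 grow→box=[26,27)
i=27: i≥r, start 0; Z[27]=0
i=28: i≥r, start 0; Z[28]=1 grow→box=[28,29)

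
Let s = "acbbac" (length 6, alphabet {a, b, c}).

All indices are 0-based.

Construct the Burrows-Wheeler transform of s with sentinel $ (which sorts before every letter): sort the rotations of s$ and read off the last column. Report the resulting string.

rank  rotation last
    0  $acbbac  c
    1  ac$acbb  b
    2  acbbac$  $
    3  bac$acb  b
    4  bbac$ac  c
    5  c$acbba  a
    6  cbbac$a  a

cb$bcaa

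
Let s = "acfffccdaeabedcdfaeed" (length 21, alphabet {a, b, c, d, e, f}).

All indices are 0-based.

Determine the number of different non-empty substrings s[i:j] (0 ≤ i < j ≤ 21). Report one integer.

212

rank→(start, suffix):
  0 → (10, 'abedcdfaeed')
  1 → (0, 'acfffccdaeabedcdfaeed')
  2 → (8, 'aeabedcdfaeed')
  3 → (17, 'aeed')
  4 → (11, 'bedcdfaeed')
  5 → (5, 'ccdaeabedcdfaeed')
  6 → (6, 'cdaeabedcdfaeed')
  7 → (14, 'cdfaeed')
  8 → (1, 'cfffccdaeabedcdfaeed')
  9 → (20, 'd')
  10 → (7, 'daeabedcdfaeed')
  11 → (13, 'dcdfaeed')
  12 → (15, 'dfaeed')
  13 → (9, 'eabedcdfaeed')
  14 → (19, 'ed')
  15 → (12, 'edcdfaeed')
  16 → (18, 'eed')
  17 → (16, 'faeed')
  18 → (4, 'fccdaeabedcdfaeed')
  19 → (3, 'ffccdaeabedcdfaeed')
  20 → (2, 'fffccdaeabedcdfaeed')

SA = [10, 0, 8, 17, 11, 5, 6, 14, 1, 20, 7, 13, 15, 9, 19, 12, 18, 16, 4, 3, 2]
[i] adj suffixes → lcp
  [1] 10/0 → 1 ('a')
  [2] 0/8 → 1 ('a')
  [3] 8/17 → 2 ('ae')
  [4] 17/11 → 0 ('')
  [5] 11/5 → 0 ('')
  [6] 5/6 → 1 ('c')
  [7] 6/14 → 2 ('cd')
  [8] 14/1 → 1 ('c')
  [9] 1/20 → 0 ('')
  [10] 20/7 → 1 ('d')
  [11] 7/13 → 1 ('d')
  [12] 13/15 → 1 ('d')
  [13] 15/9 → 0 ('')
  [14] 9/19 → 1 ('e')
  [15] 19/12 → 2 ('ed')
  [16] 12/18 → 1 ('e')
  [17] 18/16 → 0 ('')
  [18] 16/4 → 1 ('f')
  [19] 4/3 → 1 ('f')
  [20] 3/2 → 2 ('ff')

n(n+1)/2 = 21·22/2 = 231
Σ LCP = 0 + 1 + 1 + 2 + 0 + 0 + 1 + 2 + 1 + 0 + 1 + 1 + 1 + 0 + 1 + 2 + 1 + 0 + 1 + 1 + 2 = 19
distinct = 231 − 19 = 212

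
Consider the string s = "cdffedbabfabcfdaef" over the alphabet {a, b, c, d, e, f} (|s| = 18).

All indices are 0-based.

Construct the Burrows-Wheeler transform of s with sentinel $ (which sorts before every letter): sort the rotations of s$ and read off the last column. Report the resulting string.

ffbddaa$bfecfaebcfd

rank  rotation             last
    0  $cdffedbabfabcfdaef  f
    1  abcfdaef$cdffedbabf  f
    2  abfabcfdaef$cdffedb  b
    3  aef$cdffedbabfabcfd  d
    4  babfabcfdaef$cdffed  d
    5  bcfdaef$cdffedbabfa  a
    6  bfabcfdaef$cdffedba  a
    7  cdffedbabfabcfdaef$  $
    8  cfdaef$cdffedbabfab  b
    9  daef$cdffedbabfabcf  f
   10  dbabfabcfdaef$cdffe  e
   11  dffedbabfabcfdaef$c  c
   12  edbabfabcfdaef$cdff  f
   13  ef$cdffedbabfabcfda  a
   14  f$cdffedbabfabcfdae  e
   15  fabcfdaef$cdffedbab  b
   16  fdaef$cdffedbabfabc  c
   17  fedbabfabcfdaef$cdf  f
   18  ffedbabfabcfdaef$cd  d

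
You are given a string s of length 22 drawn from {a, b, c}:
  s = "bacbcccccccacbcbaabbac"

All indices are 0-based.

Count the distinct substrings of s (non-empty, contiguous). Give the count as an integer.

rank | idx | suffix
   0 |  16 | aabbac
   1 |  17 | abbac
   2 |  20 | ac
   3 |  11 | acbcbaabbac
   4 |   1 | acbcccccccacbcbaabbac
   5 |  15 | baabbac
   6 |  19 | bac
   7 |   0 | bacbcccccccacbcbaabbac
   8 |  18 | bbac
   9 |  13 | bcbaabbac
  10 |   3 | bcccccccacbcbaabbac
  11 |  21 | c
  12 |  10 | cacbcbaabbac
  13 |  14 | cbaabbac
  14 |  12 | cbcbaabbac
  15 |   2 | cbcccccccacbcbaabbac
  16 |   9 | ccacbcbaabbac
  17 |   8 | cccacbcbaabbac
  18 |   7 | ccccacbcbaabbac
  19 |   6 | cccccacbcbaabbac
  20 |   5 | ccccccacbcbaabbac
  21 |   4 | cccccccacbcbaabbac

SA = [16, 17, 20, 11, 1, 15, 19, 0, 18, 13, 3, 21, 10, 14, 12, 2, 9, 8, 7, 6, 5, 4]
[i] adj suffixes → lcp
  [1] 16/17 → 1 ('a')
  [2] 17/20 → 1 ('a')
  [3] 20/11 → 2 ('ac')
  [4] 11/1 → 4 ('acbc')
  [5] 1/15 → 0 ('')
  [6] 15/19 → 2 ('ba')
  [7] 19/0 → 3 ('bac')
  [8] 0/18 → 1 ('b')
  [9] 18/13 → 1 ('b')
  [10] 13/3 → 2 ('bc')
  [11] 3/21 → 0 ('')
  [12] 21/10 → 1 ('c')
  [13] 10/14 → 1 ('c')
  [14] 14/12 → 2 ('cb')
  [15] 12/2 → 3 ('cbc')
  [16] 2/9 → 1 ('c')
  [17] 9/8 → 2 ('cc')
  [18] 8/7 → 3 ('ccc')
  [19] 7/6 → 4 ('cccc')
  [20] 6/5 → 5 ('ccccc')
  [21] 5/4 → 6 ('cccccc')

n(n+1)/2 = 22·23/2 = 253
Σ LCP = 0 + 1 + 1 + 2 + 4 + 0 + 2 + 3 + 1 + 1 + 2 + 0 + 1 + 1 + 2 + 3 + 1 + 2 + 3 + 4 + 5 + 6 = 45
distinct = 253 − 45 = 208

208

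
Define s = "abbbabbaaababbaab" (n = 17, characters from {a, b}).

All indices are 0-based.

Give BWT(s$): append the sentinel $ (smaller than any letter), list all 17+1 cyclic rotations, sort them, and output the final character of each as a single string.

rank  rotation            last
    0  $abbbabbaaababbaab  b
    1  aaababbaab$abbbabb  b
    2  aab$abbbabbaaababb  b
    3  aababbaab$abbbabba  a
    4  ab$abbbabbaaababba  a
    5  ababbaab$abbbabbaa  a
    6  abbaaababbaab$abbb  b
    7  abbaab$abbbabbaaab  b
    8  abbbabbaaababbaab$  $
    9  b$abbbabbaaababbaa  a
   10  baaababbaab$abbbab  b
   11  baab$abbbabbaaabab  b
   12  babbaaababbaab$abb  b
   13  babbaab$abbbabbaaa  a
   14  bbaaababbaab$abbba  a
   15  bbaab$abbbabbaaaba  a
   16  bbabbaaababbaab$ab  b
   17  bbbabbaaababbaab$a  a

bbbaaabb$abbbaaaba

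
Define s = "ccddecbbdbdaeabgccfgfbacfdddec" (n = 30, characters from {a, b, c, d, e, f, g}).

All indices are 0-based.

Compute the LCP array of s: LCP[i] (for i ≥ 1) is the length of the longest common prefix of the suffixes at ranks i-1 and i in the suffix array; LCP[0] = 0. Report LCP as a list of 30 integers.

[0, 1, 1, 0, 1, 1, 2, 1, 0, 1, 1, 2, 1, 1, 2, 0, 1, 1, 2, 4, 1, 3, 0, 1, 2, 0, 1, 1, 0, 1]

rank→(start, suffix):
  0 → (13, 'abgccfgfbacfdddec')
  1 → (22, 'acfdddec')
  2 → (11, 'aeabgccfgfbacfdddec')
  3 → (21, 'bacfdddec')
  4 → (6, 'bbdbdaeabgccfgfbacfdddec')
  5 → (9, 'bdaeabgccfgfbacfdddec')
  6 → (7, 'bdbdaeabgccfgfbacfdddec')
  7 → (14, 'bgccfgfbacfdddec')
  8 → (29, 'c')
  9 → (5, 'cbbdbdaeabgccfgfbacfdddec')
  10 → (0, 'ccddecbbdbdaeabgccfgfbacfdddec')
  11 → (16, 'ccfgfbacfdddec')
  12 → (1, 'cddecbbdbdaeabgccfgfbacfdddec')
  13 → (23, 'cfdddec')
  14 → (17, 'cfgfbacfdddec')
  15 → (10, 'daeabgccfgfbacfdddec')
  16 → (8, 'dbdaeabgccfgfbacfdddec')
  17 → (25, 'dddec')
  18 → (26, 'ddec')
  19 → (2, 'ddecbbdbdaeabgccfgfbacfdddec')
  20 → (27, 'dec')
  21 → (3, 'decbbdbdaeabgccfgfbacfdddec')
  22 → (12, 'eabgccfgfbacfdddec')
  23 → (28, 'ec')
  24 → (4, 'ecbbdbdaeabgccfgfbacfdddec')
  25 → (20, 'fbacfdddec')
  26 → (24, 'fdddec')
  27 → (18, 'fgfbacfdddec')
  28 → (15, 'gccfgfbacfdddec')
  29 → (19, 'gfbacfdddec')

SA = [13, 22, 11, 21, 6, 9, 7, 14, 29, 5, 0, 16, 1, 23, 17, 10, 8, 25, 26, 2, 27, 3, 12, 28, 4, 20, 24, 18, 15, 19]
i: (SA[i-1],SA[i]) lcp shared
  1: (13,22) 1 'a'
  2: (22,11) 1 'a'
  3: (11,21) 0 ''
  4: (21,6) 1 'b'
  5: (6,9) 1 'b'
  6: (9,7) 2 'bd'
  7: (7,14) 1 'b'
  8: (14,29) 0 ''
  9: (29,5) 1 'c'
  10: (5,0) 1 'c'
  11: (0,16) 2 'cc'
  12: (16,1) 1 'c'
  13: (1,23) 1 'c'
  14: (23,17) 2 'cf'
  15: (17,10) 0 ''
  16: (10,8) 1 'd'
  17: (8,25) 1 'd'
  18: (25,26) 2 'dd'
  19: (26,2) 4 'ddec'
  20: (2,27) 1 'd'
  21: (27,3) 3 'dec'
  22: (3,12) 0 ''
  23: (12,28) 1 'e'
  24: (28,4) 2 'ec'
  25: (4,20) 0 ''
  26: (20,24) 1 'f'
  27: (24,18) 1 'f'
  28: (18,15) 0 ''
  29: (15,19) 1 'g'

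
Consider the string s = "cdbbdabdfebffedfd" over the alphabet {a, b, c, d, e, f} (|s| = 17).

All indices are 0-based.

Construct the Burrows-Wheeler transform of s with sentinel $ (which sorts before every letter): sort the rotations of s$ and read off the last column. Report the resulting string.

dddbae$fbcebffddfb

rank  rotation            last
    0  $cdbbdabdfebffedfd  d
    1  abdfebffedfd$cdbbd  d
    2  bbdabdfebffedfd$cd  d
    3  bdabdfebffedfd$cdb  b
    4  bdfebffedfd$cdbbda  a
    5  bffedfd$cdbbdabdfe  e
    6  cdbbdabdfebffedfd$  $
    7  d$cdbbdabdfebffedf  f
    8  dabdfebffedfd$cdbb  b
    9  dbbdabdfebffedfd$c  c
   10  dfd$cdbbdabdfebffe  e
   11  dfebffedfd$cdbbdab  b
   12  ebffedfd$cdbbdabdf  f
   13  edfd$cdbbdabdfebff  f
   14  fd$cdbbdabdfebffed  d
   15  febffedfd$cdbbdabd  d
   16  fedfd$cdbbdabdfebf  f
   17  ffedfd$cdbbdabdfeb  b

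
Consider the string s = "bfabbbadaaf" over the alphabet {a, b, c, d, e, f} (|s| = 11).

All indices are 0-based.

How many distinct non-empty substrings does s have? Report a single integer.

rank | idx | suffix
   0 |   8 | aaf
   1 |   2 | abbbadaaf
   2 |   6 | adaaf
   3 |   9 | af
   4 |   5 | badaaf
   5 |   4 | bbadaaf
   6 |   3 | bbbadaaf
   7 |   0 | bfabbbadaaf
   8 |   7 | daaf
   9 |  10 | f
  10 |   1 | fabbbadaaf

SA = [8, 2, 6, 9, 5, 4, 3, 0, 7, 10, 1]
[i] adj suffixes → lcp
  [1] 8/2 → 1 ('a')
  [2] 2/6 → 1 ('a')
  [3] 6/9 → 1 ('a')
  [4] 9/5 → 0 ('')
  [5] 5/4 → 1 ('b')
  [6] 4/3 → 2 ('bb')
  [7] 3/0 → 1 ('b')
  [8] 0/7 → 0 ('')
  [9] 7/10 → 0 ('')
  [10] 10/1 → 1 ('f')

n(n+1)/2 = 11·12/2 = 66
Σ LCP = 0 + 1 + 1 + 1 + 0 + 1 + 2 + 1 + 0 + 0 + 1 = 8
distinct = 66 − 8 = 58

58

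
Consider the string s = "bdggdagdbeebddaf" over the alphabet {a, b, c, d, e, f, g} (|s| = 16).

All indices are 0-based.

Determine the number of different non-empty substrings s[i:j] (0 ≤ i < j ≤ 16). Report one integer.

123

sorted suffixes:
  #0 SA[0]=14  'af'
  #1 SA[1]=5  'agdbeebddaf'
  #2 SA[2]=11  'bddaf'
  #3 SA[3]=0  'bdggdagdbeebddaf'
  #4 SA[4]=8  'beebddaf'
  #5 SA[5]=13  'daf'
  #6 SA[6]=4  'dagdbeebddaf'
  #7 SA[7]=7  'dbeebddaf'
  #8 SA[8]=12  'ddaf'
  #9 SA[9]=1  'dggdagdbeebddaf'
  #10 SA[10]=10  'ebddaf'
  #11 SA[11]=9  'eebddaf'
  #12 SA[12]=15  'f'
  #13 SA[13]=3  'gdagdbeebddaf'
  #14 SA[14]=6  'gdbeebddaf'
  #15 SA[15]=2  'ggdagdbeebddaf'

SA = [14, 5, 11, 0, 8, 13, 4, 7, 12, 1, 10, 9, 15, 3, 6, 2]
[i] adj suffixes → lcp
  [1] 14/5 → 1 ('a')
  [2] 5/11 → 0 ('')
  [3] 11/0 → 2 ('bd')
  [4] 0/8 → 1 ('b')
  [5] 8/13 → 0 ('')
  [6] 13/4 → 2 ('da')
  [7] 4/7 → 1 ('d')
  [8] 7/12 → 1 ('d')
  [9] 12/1 → 1 ('d')
  [10] 1/10 → 0 ('')
  [11] 10/9 → 1 ('e')
  [12] 9/15 → 0 ('')
  [13] 15/3 → 0 ('')
  [14] 3/6 → 2 ('gd')
  [15] 6/2 → 1 ('g')

n(n+1)/2 = 16·17/2 = 136
Σ LCP = 0 + 1 + 0 + 2 + 1 + 0 + 2 + 1 + 1 + 1 + 0 + 1 + 0 + 0 + 2 + 1 = 13
distinct = 136 − 13 = 123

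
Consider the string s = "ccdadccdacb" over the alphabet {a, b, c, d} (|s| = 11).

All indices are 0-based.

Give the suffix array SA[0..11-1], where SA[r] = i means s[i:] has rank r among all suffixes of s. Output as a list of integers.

rank→(start, suffix):
  0 → (8, 'acb')
  1 → (3, 'adccdacb')
  2 → (10, 'b')
  3 → (9, 'cb')
  4 → (5, 'ccdacb')
  5 → (0, 'ccdadccdacb')
  6 → (6, 'cdacb')
  7 → (1, 'cdadccdacb')
  8 → (7, 'dacb')
  9 → (2, 'dadccdacb')
  10 → (4, 'dccdacb')

[8, 3, 10, 9, 5, 0, 6, 1, 7, 2, 4]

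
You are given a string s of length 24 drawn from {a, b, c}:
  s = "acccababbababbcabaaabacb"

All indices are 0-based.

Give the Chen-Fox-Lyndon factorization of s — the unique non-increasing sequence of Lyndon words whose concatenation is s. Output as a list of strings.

["accc", "ababbababbc", "ab", "aaabacb"]

emit factor 1: 'accc' (i=0, period=4)
emit factor 2: 'ababbababbc' (i=4, period=11)
emit factor 3: 'ab' (i=15, period=2)
emit factor 4: 'aaabacb' (i=17, period=7)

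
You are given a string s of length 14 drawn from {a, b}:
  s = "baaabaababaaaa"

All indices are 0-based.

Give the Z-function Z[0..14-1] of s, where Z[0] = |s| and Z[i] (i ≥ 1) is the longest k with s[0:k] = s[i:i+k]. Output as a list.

Z[0]=14
i=1: i≥r, start 0; Z[1]=0
i=2: i≥r, start 0; Z[2]=0
i=3: i≥r, start 0; Z[3]=0
i=4: i≥r, start 0; Z[4]=3 extend→box=[4,7)
i=5: min(r-i=2, Z[1]=0)=0; Z[5]=0
i=6: min(r-i=1, Z[2]=0)=0; Z[6]=0
i=7: i≥r, start 0; Z[7]=2 extend→box=[7,9)
i=8: min(r-i=1, Z[1]=0)=0; Z[8]=0
i=9: i≥r, start 0; Z[9]=4 extend→box=[9,13)
i=10: min(r-i=3, Z[1]=0)=0; Z[10]=0
i=11: min(r-i=2, Z[2]=0)=0; Z[11]=0
i=12: min(r-i=1, Z[3]=0)=0; Z[12]=0
i=13: i≥r, start 0; Z[13]=0

[14, 0, 0, 0, 3, 0, 0, 2, 0, 4, 0, 0, 0, 0]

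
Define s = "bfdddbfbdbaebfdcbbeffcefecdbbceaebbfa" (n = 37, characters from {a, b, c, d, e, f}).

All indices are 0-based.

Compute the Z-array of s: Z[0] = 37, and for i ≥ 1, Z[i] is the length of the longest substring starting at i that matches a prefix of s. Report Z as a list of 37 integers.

[37, 0, 0, 0, 0, 2, 0, 1, 0, 1, 0, 0, 3, 0, 0, 0, 1, 1, 0, 0, 0, 0, 0, 0, 0, 0, 0, 1, 1, 0, 0, 0, 0, 1, 2, 0, 0]

Z[0]=37
i=1: outside box; Z[1]=0
i=2: outside box; Z[2]=0
i=3: outside box; Z[3]=0
i=4: outside box; Z[4]=0
i=5: outside box; Z[5]=2 extend→box=[5,7)
i=6: min(r-i=1, Z[1]=0)=0; Z[6]=0
i=7: outside box; Z[7]=1 extend→box=[7,8)
i=8: outside box; Z[8]=0
i=9: outside box; Z[9]=1 extend→box=[9,10)
i=10: outside box; Z[10]=0
i=11: outside box; Z[11]=0
i=12: outside box; Z[12]=3 extend→box=[12,15)
i=13: min(r-i=2, Z[1]=0)=0; Z[13]=0
i=14: min(r-i=1, Z[2]=0)=0; Z[14]=0
i=15: outside box; Z[15]=0
i=16: outside box; Z[16]=1 extend→box=[16,17)
i=17: outside box; Z[17]=1 extend→box=[17,18)
i=18: outside box; Z[18]=0
i=19: outside box; Z[19]=0
i=20: outside box; Z[20]=0
i=21: outside box; Z[21]=0
i=22: outside box; Z[22]=0
i=23: outside box; Z[23]=0
i=24: outside box; Z[24]=0
i=25: outside box; Z[25]=0
i=26: outside box; Z[26]=0
i=27: outside box; Z[27]=1 extend→box=[27,28)
i=28: outside box; Z[28]=1 extend→box=[28,29)
i=29: outside box; Z[29]=0
i=30: outside box; Z[30]=0
i=31: outside box; Z[31]=0
i=32: outside box; Z[32]=0
i=33: outside box; Z[33]=1 extend→box=[33,34)
i=34: outside box; Z[34]=2 extend→box=[34,36)
i=35: min(r-i=1, Z[1]=0)=0; Z[35]=0
i=36: outside box; Z[36]=0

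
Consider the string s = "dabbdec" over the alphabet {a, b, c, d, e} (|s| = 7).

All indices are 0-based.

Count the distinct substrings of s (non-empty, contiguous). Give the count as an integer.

26

rank→(start, suffix):
  0 → (1, 'abbdec')
  1 → (2, 'bbdec')
  2 → (3, 'bdec')
  3 → (6, 'c')
  4 → (0, 'dabbdec')
  5 → (4, 'dec')
  6 → (5, 'ec')

SA = [1, 2, 3, 6, 0, 4, 5]
i: (SA[i-1],SA[i]) lcp shared
  1: (1,2) 0 ''
  2: (2,3) 1 'b'
  3: (3,6) 0 ''
  4: (6,0) 0 ''
  5: (0,4) 1 'd'
  6: (4,5) 0 ''

n(n+1)/2 = 7·8/2 = 28
Σ LCP = 0 + 0 + 1 + 0 + 0 + 1 + 0 = 2
distinct = 28 − 2 = 26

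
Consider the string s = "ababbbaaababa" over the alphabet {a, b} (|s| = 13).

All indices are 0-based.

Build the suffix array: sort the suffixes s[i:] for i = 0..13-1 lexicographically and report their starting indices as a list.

[12, 6, 7, 10, 8, 0, 2, 11, 5, 9, 1, 4, 3]

sorted suffixes:
  #0 SA[0]=12  'a'
  #1 SA[1]=6  'aaababa'
  #2 SA[2]=7  'aababa'
  #3 SA[3]=10  'aba'
  #4 SA[4]=8  'ababa'
  #5 SA[5]=0  'ababbbaaababa'
  #6 SA[6]=2  'abbbaaababa'
  #7 SA[7]=11  'ba'
  #8 SA[8]=5  'baaababa'
  #9 SA[9]=9  'baba'
  #10 SA[10]=1  'babbbaaababa'
  #11 SA[11]=4  'bbaaababa'
  #12 SA[12]=3  'bbbaaababa'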